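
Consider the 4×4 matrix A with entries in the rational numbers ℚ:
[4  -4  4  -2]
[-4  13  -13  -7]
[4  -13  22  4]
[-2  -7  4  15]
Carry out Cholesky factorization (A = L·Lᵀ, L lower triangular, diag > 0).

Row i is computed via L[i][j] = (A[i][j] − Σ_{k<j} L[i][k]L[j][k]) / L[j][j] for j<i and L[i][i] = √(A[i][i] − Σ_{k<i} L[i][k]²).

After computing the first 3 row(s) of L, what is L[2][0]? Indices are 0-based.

L[2][0] = 2

Step 1: L[0][0] = √(4) = 2.
  L[1][0] = (-4) / L[0][0] = -2.
Step 2: L[1][1] = √(9) = 3.
  L[2][0] = (4) / L[0][0] = 2.
  L[2][1] = (-9) / L[1][1] = -3.
Step 3: L[2][2] = √(9) = 3.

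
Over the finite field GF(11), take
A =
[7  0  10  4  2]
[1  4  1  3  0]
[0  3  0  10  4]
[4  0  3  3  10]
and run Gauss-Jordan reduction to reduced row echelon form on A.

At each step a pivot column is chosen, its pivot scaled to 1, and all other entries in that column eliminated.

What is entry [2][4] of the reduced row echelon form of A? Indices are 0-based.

M[2][4] = 3

pivot(0,0)=7: scale R0 → (1, 0, 3, 10, 5)
  clear (1,0): R1 −= (1)R0 → (0, 4, 9, 4, 6)
  clear (3,0): R3 −= (4)R0 → (0, 0, 2, 7, 1)
pivot(1,1)=4: scale R1 → (0, 1, 5, 1, 7)
  clear (2,1): R2 −= (3)R1 → (0, 0, 7, 7, 5)
pivot(2,2)=7: scale R2 → (0, 0, 1, 1, 7)
  clear (0,2): R0 −= (3)R2 → (1, 0, 0, 7, 6)
  clear (1,2): R1 −= (5)R2 → (0, 1, 0, 7, 5)
  clear (3,2): R3 −= (2)R2 → (0, 0, 0, 5, 9)
pivot(3,3)=5: scale R3 → (0, 0, 0, 1, 4)
  clear (0,3): R0 −= (7)R3 → (1, 0, 0, 0, 0)
  clear (1,3): R1 −= (7)R3 → (0, 1, 0, 0, 10)
  clear (2,3): R2 −= (1)R3 → (0, 0, 1, 0, 3)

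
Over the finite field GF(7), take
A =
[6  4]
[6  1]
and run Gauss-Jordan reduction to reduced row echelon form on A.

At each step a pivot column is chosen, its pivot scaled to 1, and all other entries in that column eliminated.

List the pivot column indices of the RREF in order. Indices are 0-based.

pivot columns: 0, 1

step 1: normalize row 0 (÷6) = (1, 3)
  row 1: subtract 6×row0 = (0, 4)
step 2: normalize row 1 (÷4) = (0, 1)
  row 0: subtract 3×row1 = (1, 0)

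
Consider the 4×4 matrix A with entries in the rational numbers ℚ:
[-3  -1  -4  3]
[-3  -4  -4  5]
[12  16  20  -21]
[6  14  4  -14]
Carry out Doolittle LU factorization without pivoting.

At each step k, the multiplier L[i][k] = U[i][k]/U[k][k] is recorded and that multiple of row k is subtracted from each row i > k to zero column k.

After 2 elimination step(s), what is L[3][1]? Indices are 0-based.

L[3][1] = -4

[col 0] pivot -3
  R1 -= 1*R0 → (0, -3, 0, 2)  (L[1][0] := 1)
  R2 -= -4*R0 → (0, 12, 4, -9)  (L[2][0] := -4)
  R3 -= -2*R0 → (0, 12, -4, -8)  (L[3][0] := -2)
[col 1] pivot -3
  R2 -= -4*R1 → (0, 0, 4, -1)  (L[2][1] := -4)
  R3 -= -4*R1 → (0, 0, -4, 0)  (L[3][1] := -4)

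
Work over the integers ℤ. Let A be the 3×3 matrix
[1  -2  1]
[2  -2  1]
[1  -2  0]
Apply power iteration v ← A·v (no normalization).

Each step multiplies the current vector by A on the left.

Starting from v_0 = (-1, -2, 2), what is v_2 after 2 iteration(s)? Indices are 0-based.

v_2 = (0, 5, -3)

v_0 = (-1, -2, 2).
v_1 = A·v_0 = (5, 4, 3).
v_2 = A·v_1 = (0, 5, -3).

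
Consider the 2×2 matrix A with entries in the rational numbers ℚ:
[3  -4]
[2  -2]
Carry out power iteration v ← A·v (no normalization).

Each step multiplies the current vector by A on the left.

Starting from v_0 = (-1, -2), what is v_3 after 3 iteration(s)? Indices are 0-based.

v_3 = (-3, 2)

v_0 = (-1, -2).
v_1 = A·v_0 = (5, 2).
v_2 = A·v_1 = (7, 6).
v_3 = A·v_2 = (-3, 2).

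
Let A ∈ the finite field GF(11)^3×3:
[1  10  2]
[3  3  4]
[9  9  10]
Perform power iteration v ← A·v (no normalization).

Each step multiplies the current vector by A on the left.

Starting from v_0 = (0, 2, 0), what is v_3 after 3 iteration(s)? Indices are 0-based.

v_0 = (0, 2, 0).
v_1 = A·v_0 = (9, 6, 7).
v_2 = A·v_1 = (6, 7, 7).
v_3 = A·v_2 = (2, 1, 0).

v_3 = (2, 1, 0)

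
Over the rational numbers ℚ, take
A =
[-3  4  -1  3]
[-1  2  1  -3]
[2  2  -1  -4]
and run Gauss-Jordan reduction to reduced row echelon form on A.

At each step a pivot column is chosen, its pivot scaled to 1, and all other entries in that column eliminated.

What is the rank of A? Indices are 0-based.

pivot(0,0)=-3: scale R0 → (1, -4/3, 1/3, -1)
  clear (1,0): R1 −= (-1)R0 → (0, 2/3, 4/3, -4)
  clear (2,0): R2 −= (2)R0 → (0, 14/3, -5/3, -2)
pivot(1,1)=2/3: scale R1 → (0, 1, 2, -6)
  clear (0,1): R0 −= (-4/3)R1 → (1, 0, 3, -9)
  clear (2,1): R2 −= (14/3)R1 → (0, 0, -11, 26)
pivot(2,2)=-11: scale R2 → (0, 0, 1, -26/11)
  clear (0,2): R0 −= (3)R2 → (1, 0, 0, -21/11)
  clear (1,2): R1 −= (2)R2 → (0, 1, 0, -14/11)

rank = 3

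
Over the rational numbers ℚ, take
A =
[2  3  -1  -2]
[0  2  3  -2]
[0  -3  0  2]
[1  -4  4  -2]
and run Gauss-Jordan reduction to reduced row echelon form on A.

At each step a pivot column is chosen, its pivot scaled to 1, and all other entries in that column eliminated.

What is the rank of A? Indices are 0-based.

rank = 4

[1] R0 /= 2  ⇒  (1, 3/2, -1/2, -1)
     R3 -= 1·R0  ⇒  (0, -11/2, 9/2, -1)
[2] R1 /= 2  ⇒  (0, 1, 3/2, -1)
     R0 -= 3/2·R1  ⇒  (1, 0, -11/4, 1/2)
     R2 -= -3·R1  ⇒  (0, 0, 9/2, -1)
     R3 -= -11/2·R1  ⇒  (0, 0, 51/4, -13/2)
[3] R2 /= 9/2  ⇒  (0, 0, 1, -2/9)
     R0 -= -11/4·R2  ⇒  (1, 0, 0, -1/9)
     R1 -= 3/2·R2  ⇒  (0, 1, 0, -2/3)
     R3 -= 51/4·R2  ⇒  (0, 0, 0, -11/3)
[4] R3 /= -11/3  ⇒  (0, 0, 0, 1)
     R0 -= -1/9·R3  ⇒  (1, 0, 0, 0)
     R1 -= -2/3·R3  ⇒  (0, 1, 0, 0)
     R2 -= -2/9·R3  ⇒  (0, 0, 1, 0)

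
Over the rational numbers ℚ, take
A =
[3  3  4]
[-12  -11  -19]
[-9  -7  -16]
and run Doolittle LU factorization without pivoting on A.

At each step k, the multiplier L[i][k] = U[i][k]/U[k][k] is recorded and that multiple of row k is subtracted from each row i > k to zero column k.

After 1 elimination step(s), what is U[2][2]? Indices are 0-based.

Step 1: pivot at (0,0) is 3.
  row1 ← row1 − (-4)·row0  ⇒  L[1][0]=-4, U row1=(0, 1, -3)
  row2 ← row2 − (-3)·row0  ⇒  L[2][0]=-3, U row2=(0, 2, -4)

U[2][2] = -4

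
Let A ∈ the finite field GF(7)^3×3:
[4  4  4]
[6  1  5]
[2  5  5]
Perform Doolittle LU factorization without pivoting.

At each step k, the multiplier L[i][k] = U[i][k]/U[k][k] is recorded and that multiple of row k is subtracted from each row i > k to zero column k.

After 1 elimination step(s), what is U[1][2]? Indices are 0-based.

U[1][2] = 6

[col 0] pivot 4
  R1 -= 5*R0 → (0, 2, 6)  (L[1][0] := 5)
  R2 -= 4*R0 → (0, 3, 3)  (L[2][0] := 4)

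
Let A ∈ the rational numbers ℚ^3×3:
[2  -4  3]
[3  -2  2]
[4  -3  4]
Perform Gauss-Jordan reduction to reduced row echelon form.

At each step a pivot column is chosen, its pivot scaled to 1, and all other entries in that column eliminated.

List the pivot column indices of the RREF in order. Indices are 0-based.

pivot(0,0)=2: scale R0 → (1, -2, 3/2)
  clear (1,0): R1 −= (3)R0 → (0, 4, -5/2)
  clear (2,0): R2 −= (4)R0 → (0, 5, -2)
pivot(1,1)=4: scale R1 → (0, 1, -5/8)
  clear (0,1): R0 −= (-2)R1 → (1, 0, 1/4)
  clear (2,1): R2 −= (5)R1 → (0, 0, 9/8)
pivot(2,2)=9/8: scale R2 → (0, 0, 1)
  clear (0,2): R0 −= (1/4)R2 → (1, 0, 0)
  clear (1,2): R1 −= (-5/8)R2 → (0, 1, 0)

pivot columns: 0, 1, 2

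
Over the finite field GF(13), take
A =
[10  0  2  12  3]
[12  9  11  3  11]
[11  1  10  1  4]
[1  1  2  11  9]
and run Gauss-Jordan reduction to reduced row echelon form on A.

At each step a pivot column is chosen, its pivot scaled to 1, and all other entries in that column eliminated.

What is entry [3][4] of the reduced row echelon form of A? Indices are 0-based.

M[3][4] = 0

step 1: normalize row 0 (÷10) = (1, 0, 8, 9, 12)
  row 1: subtract 12×row0 = (0, 9, 6, 12, 10)
  row 2: subtract 11×row0 = (0, 1, 0, 6, 2)
  row 3: subtract 1×row0 = (0, 1, 7, 2, 10)
step 2: normalize row 1 (÷9) = (0, 1, 5, 10, 4)
  row 2: subtract 1×row1 = (0, 0, 8, 9, 11)
  row 3: subtract 1×row1 = (0, 0, 2, 5, 6)
step 3: normalize row 2 (÷8) = (0, 0, 1, 6, 3)
  row 0: subtract 8×row2 = (1, 0, 0, 0, 1)
  row 1: subtract 5×row2 = (0, 1, 0, 6, 2)
  row 3: subtract 2×row2 = (0, 0, 0, 6, 0)
step 4: normalize row 3 (÷6) = (0, 0, 0, 1, 0)
  row 1: subtract 6×row3 = (0, 1, 0, 0, 2)
  row 2: subtract 6×row3 = (0, 0, 1, 0, 3)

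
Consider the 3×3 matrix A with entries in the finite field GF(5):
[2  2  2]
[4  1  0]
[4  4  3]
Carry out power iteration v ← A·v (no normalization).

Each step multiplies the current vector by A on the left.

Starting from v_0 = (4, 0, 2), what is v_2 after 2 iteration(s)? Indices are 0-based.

v_0 = (4, 0, 2).
v_1 = A·v_0 = (2, 1, 2).
v_2 = A·v_1 = (0, 4, 3).

v_2 = (0, 4, 3)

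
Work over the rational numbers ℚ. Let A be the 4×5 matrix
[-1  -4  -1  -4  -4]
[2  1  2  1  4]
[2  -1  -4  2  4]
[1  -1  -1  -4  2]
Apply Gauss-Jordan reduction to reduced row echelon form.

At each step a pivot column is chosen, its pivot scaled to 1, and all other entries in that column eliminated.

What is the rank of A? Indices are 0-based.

rank = 4

step 1: normalize row 0 (÷-1) = (1, 4, 1, 4, 4)
  row 1: subtract 2×row0 = (0, -7, 0, -7, -4)
  row 2: subtract 2×row0 = (0, -9, -6, -6, -4)
  row 3: subtract 1×row0 = (0, -5, -2, -8, -2)
step 2: normalize row 1 (÷-7) = (0, 1, 0, 1, 4/7)
  row 0: subtract 4×row1 = (1, 0, 1, 0, 12/7)
  row 2: subtract -9×row1 = (0, 0, -6, 3, 8/7)
  row 3: subtract -5×row1 = (0, 0, -2, -3, 6/7)
step 3: normalize row 2 (÷-6) = (0, 0, 1, -1/2, -4/21)
  row 0: subtract 1×row2 = (1, 0, 0, 1/2, 40/21)
  row 3: subtract -2×row2 = (0, 0, 0, -4, 10/21)
step 4: normalize row 3 (÷-4) = (0, 0, 0, 1, -5/42)
  row 0: subtract 1/2×row3 = (1, 0, 0, 0, 55/28)
  row 1: subtract 1×row3 = (0, 1, 0, 0, 29/42)
  row 2: subtract -1/2×row3 = (0, 0, 1, 0, -1/4)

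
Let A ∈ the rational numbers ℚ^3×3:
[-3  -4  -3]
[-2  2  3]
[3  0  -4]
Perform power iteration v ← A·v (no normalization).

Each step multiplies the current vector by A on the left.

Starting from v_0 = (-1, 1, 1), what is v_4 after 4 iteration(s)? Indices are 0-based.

v_0 = (-1, 1, 1).
v_1 = A·v_0 = (-4, 7, -7).
v_2 = A·v_1 = (5, 1, 16).
v_3 = A·v_2 = (-67, 40, -49).
v_4 = A·v_3 = (188, 67, -5).

v_4 = (188, 67, -5)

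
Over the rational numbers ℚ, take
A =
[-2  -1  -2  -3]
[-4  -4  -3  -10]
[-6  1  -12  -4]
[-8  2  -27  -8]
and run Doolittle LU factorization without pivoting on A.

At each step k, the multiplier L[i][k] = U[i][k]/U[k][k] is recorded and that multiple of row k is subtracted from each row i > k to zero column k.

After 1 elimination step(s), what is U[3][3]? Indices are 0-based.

[col 0] pivot -2
  R1 -= 2*R0 → (0, -2, 1, -4)  (L[1][0] := 2)
  R2 -= 3*R0 → (0, 4, -6, 5)  (L[2][0] := 3)
  R3 -= 4*R0 → (0, 6, -19, 4)  (L[3][0] := 4)

U[3][3] = 4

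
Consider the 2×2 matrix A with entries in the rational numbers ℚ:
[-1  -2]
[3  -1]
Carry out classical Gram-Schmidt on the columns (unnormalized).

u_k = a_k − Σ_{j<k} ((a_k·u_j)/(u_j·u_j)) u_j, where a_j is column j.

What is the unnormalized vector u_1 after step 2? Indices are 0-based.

Step 1: u_0 = a_0 = (-1, 3).
Step 2: u_1 = a_1 − (-1/10)·u_0 = (-21/10, -7/10).

u_1 = (-21/10, -7/10)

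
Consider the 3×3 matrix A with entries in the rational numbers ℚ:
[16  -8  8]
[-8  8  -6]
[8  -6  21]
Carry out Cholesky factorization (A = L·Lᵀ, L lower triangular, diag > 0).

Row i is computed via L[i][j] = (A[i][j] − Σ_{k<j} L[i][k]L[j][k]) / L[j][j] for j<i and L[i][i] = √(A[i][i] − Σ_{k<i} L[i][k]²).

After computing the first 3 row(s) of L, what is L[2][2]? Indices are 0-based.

L[2][2] = 4

Step 1: L[0][0] = √(16) = 4.
  L[1][0] = (-8) / L[0][0] = -2.
Step 2: L[1][1] = √(4) = 2.
  L[2][0] = (8) / L[0][0] = 2.
  L[2][1] = (-2) / L[1][1] = -1.
Step 3: L[2][2] = √(16) = 4.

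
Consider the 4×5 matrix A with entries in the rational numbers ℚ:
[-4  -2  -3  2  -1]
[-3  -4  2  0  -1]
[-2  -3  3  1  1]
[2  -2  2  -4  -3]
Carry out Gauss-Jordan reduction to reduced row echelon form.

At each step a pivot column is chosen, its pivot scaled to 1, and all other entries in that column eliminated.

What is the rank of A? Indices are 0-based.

pivot(0,0)=-4: scale R0 → (1, 1/2, 3/4, -1/2, 1/4)
  clear (1,0): R1 −= (-3)R0 → (0, -5/2, 17/4, -3/2, -1/4)
  clear (2,0): R2 −= (-2)R0 → (0, -2, 9/2, 0, 3/2)
  clear (3,0): R3 −= (2)R0 → (0, -3, 1/2, -3, -7/2)
pivot(1,1)=-5/2: scale R1 → (0, 1, -17/10, 3/5, 1/10)
  clear (0,1): R0 −= (1/2)R1 → (1, 0, 8/5, -4/5, 1/5)
  clear (2,1): R2 −= (-2)R1 → (0, 0, 11/10, 6/5, 17/10)
  clear (3,1): R3 −= (-3)R1 → (0, 0, -23/5, -6/5, -16/5)
pivot(2,2)=11/10: scale R2 → (0, 0, 1, 12/11, 17/11)
  clear (0,2): R0 −= (8/5)R2 → (1, 0, 0, -28/11, -25/11)
  clear (1,2): R1 −= (-17/10)R2 → (0, 1, 0, 27/11, 30/11)
  clear (3,2): R3 −= (-23/5)R2 → (0, 0, 0, 42/11, 43/11)
pivot(3,3)=42/11: scale R3 → (0, 0, 0, 1, 43/42)
  clear (0,3): R0 −= (-28/11)R3 → (1, 0, 0, 0, 1/3)
  clear (1,3): R1 −= (27/11)R3 → (0, 1, 0, 0, 3/14)
  clear (2,3): R2 −= (12/11)R3 → (0, 0, 1, 0, 3/7)

rank = 4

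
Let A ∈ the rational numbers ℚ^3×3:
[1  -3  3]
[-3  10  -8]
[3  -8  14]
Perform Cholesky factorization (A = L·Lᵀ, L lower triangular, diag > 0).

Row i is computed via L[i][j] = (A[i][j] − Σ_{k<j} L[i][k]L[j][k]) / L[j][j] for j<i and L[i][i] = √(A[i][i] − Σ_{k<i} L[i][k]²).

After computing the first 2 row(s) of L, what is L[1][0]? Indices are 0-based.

L[1][0] = -3

Step 1: L[0][0] = √(1) = 1.
  L[1][0] = (-3) / L[0][0] = -3.
Step 2: L[1][1] = √(1) = 1.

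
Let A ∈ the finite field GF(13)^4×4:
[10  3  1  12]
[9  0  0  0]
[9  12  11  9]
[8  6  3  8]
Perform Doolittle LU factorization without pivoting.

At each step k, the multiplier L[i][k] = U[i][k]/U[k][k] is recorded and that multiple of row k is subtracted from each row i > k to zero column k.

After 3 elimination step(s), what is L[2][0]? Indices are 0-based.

k=0: U[0][0]=10
  eliminate (1,0): mult=10, new row 1: (0, 9, 3, 10); set L[1][0]=10
  eliminate (2,0): mult=10, new row 2: (0, 8, 1, 6); set L[2][0]=10
  eliminate (3,0): mult=6, new row 3: (0, 1, 10, 1); set L[3][0]=6
k=1: U[1][1]=9
  eliminate (2,1): mult=11, new row 2: (0, 0, 7, 0); set L[2][1]=11
  eliminate (3,1): mult=3, new row 3: (0, 0, 1, 10); set L[3][1]=3
k=2: U[2][2]=7
  eliminate (3,2): mult=2, new row 3: (0, 0, 0, 10); set L[3][2]=2

L[2][0] = 10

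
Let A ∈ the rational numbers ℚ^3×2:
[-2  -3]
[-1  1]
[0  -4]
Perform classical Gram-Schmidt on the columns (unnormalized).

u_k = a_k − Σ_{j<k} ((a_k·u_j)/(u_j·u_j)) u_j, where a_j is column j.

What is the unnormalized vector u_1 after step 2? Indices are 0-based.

u_1 = (-1, 2, -4)

Step 1: u_0 = a_0 = (-2, -1, 0).
Step 2: u_1 = a_1 − (1)·u_0 = (-1, 2, -4).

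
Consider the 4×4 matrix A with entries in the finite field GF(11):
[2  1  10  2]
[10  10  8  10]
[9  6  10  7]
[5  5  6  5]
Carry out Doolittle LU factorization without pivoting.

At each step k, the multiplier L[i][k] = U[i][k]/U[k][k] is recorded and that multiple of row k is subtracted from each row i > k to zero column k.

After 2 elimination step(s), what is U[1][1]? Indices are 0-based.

U[1][1] = 5

Step 1: pivot at (0,0) is 2.
  row1 ← row1 − (5)·row0  ⇒  L[1][0]=5, U row1=(0, 5, 2, 0)
  row2 ← row2 − (10)·row0  ⇒  L[2][0]=10, U row2=(0, 7, 9, 9)
  row3 ← row3 − (8)·row0  ⇒  L[3][0]=8, U row3=(0, 8, 3, 0)
Step 2: pivot at (1,1) is 5.
  row2 ← row2 − (8)·row1  ⇒  L[2][1]=8, U row2=(0, 0, 4, 9)
  row3 ← row3 − (6)·row1  ⇒  L[3][1]=6, U row3=(0, 0, 2, 0)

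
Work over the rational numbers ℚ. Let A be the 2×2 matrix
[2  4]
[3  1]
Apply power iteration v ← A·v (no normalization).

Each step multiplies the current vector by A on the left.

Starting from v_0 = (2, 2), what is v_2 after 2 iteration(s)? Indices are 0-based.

v_0 = (2, 2).
v_1 = A·v_0 = (12, 8).
v_2 = A·v_1 = (56, 44).

v_2 = (56, 44)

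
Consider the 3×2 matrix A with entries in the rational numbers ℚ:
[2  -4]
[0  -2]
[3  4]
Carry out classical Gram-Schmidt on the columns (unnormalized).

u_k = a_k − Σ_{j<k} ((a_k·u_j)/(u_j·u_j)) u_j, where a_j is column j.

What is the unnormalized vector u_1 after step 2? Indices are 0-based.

Step 1: u_0 = a_0 = (2, 0, 3).
Step 2: u_1 = a_1 − (4/13)·u_0 = (-60/13, -2, 40/13).

u_1 = (-60/13, -2, 40/13)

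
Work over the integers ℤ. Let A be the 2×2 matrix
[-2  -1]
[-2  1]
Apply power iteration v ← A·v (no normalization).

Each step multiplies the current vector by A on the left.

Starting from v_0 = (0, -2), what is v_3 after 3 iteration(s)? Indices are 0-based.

v_3 = (10, -2)

v_0 = (0, -2).
v_1 = A·v_0 = (2, -2).
v_2 = A·v_1 = (-2, -6).
v_3 = A·v_2 = (10, -2).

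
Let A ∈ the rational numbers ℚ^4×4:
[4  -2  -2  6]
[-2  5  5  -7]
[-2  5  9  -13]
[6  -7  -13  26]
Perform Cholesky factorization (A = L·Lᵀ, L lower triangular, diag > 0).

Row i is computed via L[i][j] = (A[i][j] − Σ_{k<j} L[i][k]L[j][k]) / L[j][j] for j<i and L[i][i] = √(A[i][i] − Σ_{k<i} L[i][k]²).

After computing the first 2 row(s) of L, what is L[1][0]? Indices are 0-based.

Step 1: L[0][0] = √(4) = 2.
  L[1][0] = (-2) / L[0][0] = -1.
Step 2: L[1][1] = √(4) = 2.

L[1][0] = -1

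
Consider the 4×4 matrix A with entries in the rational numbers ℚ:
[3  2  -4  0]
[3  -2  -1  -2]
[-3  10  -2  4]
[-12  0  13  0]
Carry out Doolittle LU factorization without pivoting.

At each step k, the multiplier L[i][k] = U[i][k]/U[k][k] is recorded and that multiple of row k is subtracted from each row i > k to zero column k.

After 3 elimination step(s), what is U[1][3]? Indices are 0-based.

k=0: U[0][0]=3
  eliminate (1,0): mult=1, new row 1: (0, -4, 3, -2); set L[1][0]=1
  eliminate (2,0): mult=-1, new row 2: (0, 12, -6, 4); set L[2][0]=-1
  eliminate (3,0): mult=-4, new row 3: (0, 8, -3, 0); set L[3][0]=-4
k=1: U[1][1]=-4
  eliminate (2,1): mult=-3, new row 2: (0, 0, 3, -2); set L[2][1]=-3
  eliminate (3,1): mult=-2, new row 3: (0, 0, 3, -4); set L[3][1]=-2
k=2: U[2][2]=3
  eliminate (3,2): mult=1, new row 3: (0, 0, 0, -2); set L[3][2]=1

U[1][3] = -2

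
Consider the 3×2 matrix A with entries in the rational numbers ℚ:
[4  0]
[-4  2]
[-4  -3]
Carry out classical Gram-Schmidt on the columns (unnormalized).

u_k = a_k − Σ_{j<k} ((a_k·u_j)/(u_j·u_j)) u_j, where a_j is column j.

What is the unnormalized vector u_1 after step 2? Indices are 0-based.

Step 1: u_0 = a_0 = (4, -4, -4).
Step 2: u_1 = a_1 − (1/12)·u_0 = (-1/3, 7/3, -8/3).

u_1 = (-1/3, 7/3, -8/3)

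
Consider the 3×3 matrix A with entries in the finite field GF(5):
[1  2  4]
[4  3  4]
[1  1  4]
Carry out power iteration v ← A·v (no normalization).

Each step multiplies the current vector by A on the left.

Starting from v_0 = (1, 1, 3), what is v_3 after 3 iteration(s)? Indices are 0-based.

v_3 = (0, 0, 2)

v_0 = (1, 1, 3).
v_1 = A·v_0 = (0, 4, 4).
v_2 = A·v_1 = (4, 3, 0).
v_3 = A·v_2 = (0, 0, 2).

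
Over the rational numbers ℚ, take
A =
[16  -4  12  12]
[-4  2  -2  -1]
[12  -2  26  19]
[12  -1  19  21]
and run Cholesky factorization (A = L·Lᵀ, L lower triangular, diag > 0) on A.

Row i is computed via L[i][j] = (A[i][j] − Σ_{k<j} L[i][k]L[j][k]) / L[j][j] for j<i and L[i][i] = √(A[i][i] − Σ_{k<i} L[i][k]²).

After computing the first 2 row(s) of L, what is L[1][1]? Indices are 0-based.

L[1][1] = 1

Step 1: L[0][0] = √(16) = 4.
  L[1][0] = (-4) / L[0][0] = -1.
Step 2: L[1][1] = √(1) = 1.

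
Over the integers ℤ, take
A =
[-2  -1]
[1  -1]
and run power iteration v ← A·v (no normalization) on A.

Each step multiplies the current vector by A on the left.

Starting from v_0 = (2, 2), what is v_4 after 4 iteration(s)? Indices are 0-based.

v_0 = (2, 2).
v_1 = A·v_0 = (-6, 0).
v_2 = A·v_1 = (12, -6).
v_3 = A·v_2 = (-18, 18).
v_4 = A·v_3 = (18, -36).

v_4 = (18, -36)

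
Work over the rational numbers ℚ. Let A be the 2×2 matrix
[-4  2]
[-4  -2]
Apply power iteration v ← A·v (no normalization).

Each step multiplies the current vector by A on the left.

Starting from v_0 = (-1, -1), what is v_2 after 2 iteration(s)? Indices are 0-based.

v_0 = (-1, -1).
v_1 = A·v_0 = (2, 6).
v_2 = A·v_1 = (4, -20).

v_2 = (4, -20)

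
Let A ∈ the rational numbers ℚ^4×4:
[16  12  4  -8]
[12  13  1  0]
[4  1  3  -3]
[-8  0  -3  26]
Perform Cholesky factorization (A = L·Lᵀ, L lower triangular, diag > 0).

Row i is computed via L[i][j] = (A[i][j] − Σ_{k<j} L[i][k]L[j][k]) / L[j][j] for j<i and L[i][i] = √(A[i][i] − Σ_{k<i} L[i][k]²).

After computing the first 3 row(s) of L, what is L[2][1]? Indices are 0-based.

L[2][1] = -1

Step 1: L[0][0] = √(16) = 4.
  L[1][0] = (12) / L[0][0] = 3.
Step 2: L[1][1] = √(4) = 2.
  L[2][0] = (4) / L[0][0] = 1.
  L[2][1] = (-2) / L[1][1] = -1.
Step 3: L[2][2] = √(1) = 1.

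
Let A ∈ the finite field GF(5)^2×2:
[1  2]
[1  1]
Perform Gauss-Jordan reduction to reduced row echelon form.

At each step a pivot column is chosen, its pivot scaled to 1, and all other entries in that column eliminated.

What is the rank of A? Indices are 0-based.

pivot(0,0)=1: scale R0 → (1, 2)
  clear (1,0): R1 −= (1)R0 → (0, 4)
pivot(1,1)=4: scale R1 → (0, 1)
  clear (0,1): R0 −= (2)R1 → (1, 0)

rank = 2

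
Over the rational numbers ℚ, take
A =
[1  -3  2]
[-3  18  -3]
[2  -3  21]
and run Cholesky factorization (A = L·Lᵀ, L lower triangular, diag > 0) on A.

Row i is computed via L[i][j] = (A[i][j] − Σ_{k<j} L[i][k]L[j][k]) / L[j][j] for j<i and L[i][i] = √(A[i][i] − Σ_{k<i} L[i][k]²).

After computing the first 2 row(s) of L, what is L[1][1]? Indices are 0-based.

L[1][1] = 3

Step 1: L[0][0] = √(1) = 1.
  L[1][0] = (-3) / L[0][0] = -3.
Step 2: L[1][1] = √(9) = 3.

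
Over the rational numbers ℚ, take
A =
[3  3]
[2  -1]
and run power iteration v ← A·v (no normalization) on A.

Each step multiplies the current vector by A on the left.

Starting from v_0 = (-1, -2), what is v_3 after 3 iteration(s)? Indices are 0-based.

v_3 = (-135, -36)

v_0 = (-1, -2).
v_1 = A·v_0 = (-9, 0).
v_2 = A·v_1 = (-27, -18).
v_3 = A·v_2 = (-135, -36).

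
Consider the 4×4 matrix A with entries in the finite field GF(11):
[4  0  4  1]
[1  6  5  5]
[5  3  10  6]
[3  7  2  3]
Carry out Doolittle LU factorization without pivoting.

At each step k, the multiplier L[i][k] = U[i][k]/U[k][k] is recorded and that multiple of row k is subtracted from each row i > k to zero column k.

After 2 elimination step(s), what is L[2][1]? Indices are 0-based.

L[2][1] = 6

k=0: U[0][0]=4
  eliminate (1,0): mult=3, new row 1: (0, 6, 4, 2); set L[1][0]=3
  eliminate (2,0): mult=4, new row 2: (0, 3, 5, 2); set L[2][0]=4
  eliminate (3,0): mult=9, new row 3: (0, 7, 10, 5); set L[3][0]=9
k=1: U[1][1]=6
  eliminate (2,1): mult=6, new row 2: (0, 0, 3, 1); set L[2][1]=6
  eliminate (3,1): mult=3, new row 3: (0, 0, 9, 10); set L[3][1]=3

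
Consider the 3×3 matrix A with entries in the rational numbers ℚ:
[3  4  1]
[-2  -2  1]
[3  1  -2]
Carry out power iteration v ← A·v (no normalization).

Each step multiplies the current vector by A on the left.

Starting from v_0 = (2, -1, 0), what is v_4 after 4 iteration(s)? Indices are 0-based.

v_0 = (2, -1, 0).
v_1 = A·v_0 = (2, -2, 5).
v_2 = A·v_1 = (3, 5, -6).
v_3 = A·v_2 = (23, -22, 26).
v_4 = A·v_3 = (7, 24, -5).

v_4 = (7, 24, -5)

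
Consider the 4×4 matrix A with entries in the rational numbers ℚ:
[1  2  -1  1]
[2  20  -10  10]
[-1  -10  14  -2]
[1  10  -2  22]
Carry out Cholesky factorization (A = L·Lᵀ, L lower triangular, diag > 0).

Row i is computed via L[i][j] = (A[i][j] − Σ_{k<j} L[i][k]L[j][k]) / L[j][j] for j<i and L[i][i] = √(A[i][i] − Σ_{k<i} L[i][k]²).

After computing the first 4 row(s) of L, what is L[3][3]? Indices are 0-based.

L[3][3] = 4

Step 1: L[0][0] = √(1) = 1.
  L[1][0] = (2) / L[0][0] = 2.
Step 2: L[1][1] = √(16) = 4.
  L[2][0] = (-1) / L[0][0] = -1.
  L[2][1] = (-8) / L[1][1] = -2.
Step 3: L[2][2] = √(9) = 3.
  L[3][0] = (1) / L[0][0] = 1.
  L[3][1] = (8) / L[1][1] = 2.
  L[3][2] = (3) / L[2][2] = 1.
Step 4: L[3][3] = √(16) = 4.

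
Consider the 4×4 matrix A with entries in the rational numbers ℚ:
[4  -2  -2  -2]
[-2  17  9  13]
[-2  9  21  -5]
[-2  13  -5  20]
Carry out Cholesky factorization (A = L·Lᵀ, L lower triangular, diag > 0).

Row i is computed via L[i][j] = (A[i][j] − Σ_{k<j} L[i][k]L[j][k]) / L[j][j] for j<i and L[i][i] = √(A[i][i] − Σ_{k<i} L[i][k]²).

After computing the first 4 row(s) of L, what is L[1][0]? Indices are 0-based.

L[1][0] = -1

Step 1: L[0][0] = √(4) = 2.
  L[1][0] = (-2) / L[0][0] = -1.
Step 2: L[1][1] = √(16) = 4.
  L[2][0] = (-2) / L[0][0] = -1.
  L[2][1] = (8) / L[1][1] = 2.
Step 3: L[2][2] = √(16) = 4.
  L[3][0] = (-2) / L[0][0] = -1.
  L[3][1] = (12) / L[1][1] = 3.
  L[3][2] = (-12) / L[2][2] = -3.
Step 4: L[3][3] = √(1) = 1.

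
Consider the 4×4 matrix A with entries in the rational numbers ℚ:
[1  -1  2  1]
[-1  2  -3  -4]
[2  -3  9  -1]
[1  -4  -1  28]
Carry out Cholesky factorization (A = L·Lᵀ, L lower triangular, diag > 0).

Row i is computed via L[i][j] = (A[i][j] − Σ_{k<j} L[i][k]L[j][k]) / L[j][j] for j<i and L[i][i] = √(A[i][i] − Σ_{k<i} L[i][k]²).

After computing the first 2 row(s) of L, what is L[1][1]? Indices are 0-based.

L[1][1] = 1

Step 1: L[0][0] = √(1) = 1.
  L[1][0] = (-1) / L[0][0] = -1.
Step 2: L[1][1] = √(1) = 1.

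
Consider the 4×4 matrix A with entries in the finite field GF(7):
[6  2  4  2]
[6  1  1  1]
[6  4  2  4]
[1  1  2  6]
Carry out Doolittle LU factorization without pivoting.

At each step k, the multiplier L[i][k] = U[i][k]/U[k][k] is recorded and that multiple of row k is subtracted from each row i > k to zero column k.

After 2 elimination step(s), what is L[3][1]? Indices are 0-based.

Step 1: pivot at (0,0) is 6.
  row1 ← row1 − (1)·row0  ⇒  L[1][0]=1, U row1=(0, 6, 4, 6)
  row2 ← row2 − (1)·row0  ⇒  L[2][0]=1, U row2=(0, 2, 5, 2)
  row3 ← row3 − (6)·row0  ⇒  L[3][0]=6, U row3=(0, 3, 6, 1)
Step 2: pivot at (1,1) is 6.
  row2 ← row2 − (5)·row1  ⇒  L[2][1]=5, U row2=(0, 0, 6, 0)
  row3 ← row3 − (4)·row1  ⇒  L[3][1]=4, U row3=(0, 0, 4, 5)

L[3][1] = 4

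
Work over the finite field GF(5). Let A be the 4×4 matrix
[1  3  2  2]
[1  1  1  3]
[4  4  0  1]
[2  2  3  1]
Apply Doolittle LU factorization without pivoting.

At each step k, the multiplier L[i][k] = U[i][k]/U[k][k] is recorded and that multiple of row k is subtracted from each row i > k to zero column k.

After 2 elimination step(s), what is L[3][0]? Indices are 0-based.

k=0: U[0][0]=1
  eliminate (1,0): mult=1, new row 1: (0, 3, 4, 1); set L[1][0]=1
  eliminate (2,0): mult=4, new row 2: (0, 2, 2, 3); set L[2][0]=4
  eliminate (3,0): mult=2, new row 3: (0, 1, 4, 2); set L[3][0]=2
k=1: U[1][1]=3
  eliminate (2,1): mult=4, new row 2: (0, 0, 1, 4); set L[2][1]=4
  eliminate (3,1): mult=2, new row 3: (0, 0, 1, 0); set L[3][1]=2

L[3][0] = 2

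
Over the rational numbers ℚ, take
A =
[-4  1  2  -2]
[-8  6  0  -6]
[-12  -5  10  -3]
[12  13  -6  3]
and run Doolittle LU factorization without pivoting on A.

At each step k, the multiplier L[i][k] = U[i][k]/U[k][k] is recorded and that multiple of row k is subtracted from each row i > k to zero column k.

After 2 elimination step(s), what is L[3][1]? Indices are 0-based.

L[3][1] = 4

[col 0] pivot -4
  R1 -= 2*R0 → (0, 4, -4, -2)  (L[1][0] := 2)
  R2 -= 3*R0 → (0, -8, 4, 3)  (L[2][0] := 3)
  R3 -= -3*R0 → (0, 16, 0, -3)  (L[3][0] := -3)
[col 1] pivot 4
  R2 -= -2*R1 → (0, 0, -4, -1)  (L[2][1] := -2)
  R3 -= 4*R1 → (0, 0, 16, 5)  (L[3][1] := 4)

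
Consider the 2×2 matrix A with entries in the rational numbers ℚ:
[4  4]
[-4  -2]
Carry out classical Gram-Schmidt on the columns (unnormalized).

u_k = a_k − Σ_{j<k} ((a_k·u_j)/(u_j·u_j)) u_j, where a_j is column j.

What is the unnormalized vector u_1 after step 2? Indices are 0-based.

Step 1: u_0 = a_0 = (4, -4).
Step 2: u_1 = a_1 − (3/4)·u_0 = (1, 1).

u_1 = (1, 1)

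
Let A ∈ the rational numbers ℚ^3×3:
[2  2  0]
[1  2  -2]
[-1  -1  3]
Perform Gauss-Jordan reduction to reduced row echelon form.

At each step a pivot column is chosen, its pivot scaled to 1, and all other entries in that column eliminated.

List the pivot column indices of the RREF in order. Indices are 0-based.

step 1: normalize row 0 (÷2) = (1, 1, 0)
  row 1: subtract 1×row0 = (0, 1, -2)
  row 2: subtract -1×row0 = (0, 0, 3)
step 2: normalize row 1 (÷1) = (0, 1, -2)
  row 0: subtract 1×row1 = (1, 0, 2)
step 3: normalize row 2 (÷3) = (0, 0, 1)
  row 0: subtract 2×row2 = (1, 0, 0)
  row 1: subtract -2×row2 = (0, 1, 0)

pivot columns: 0, 1, 2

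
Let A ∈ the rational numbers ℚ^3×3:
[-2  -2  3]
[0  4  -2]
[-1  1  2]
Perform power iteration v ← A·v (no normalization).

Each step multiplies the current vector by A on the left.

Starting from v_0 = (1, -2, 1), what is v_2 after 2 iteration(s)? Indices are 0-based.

v_0 = (1, -2, 1).
v_1 = A·v_0 = (5, -10, -1).
v_2 = A·v_1 = (7, -38, -17).

v_2 = (7, -38, -17)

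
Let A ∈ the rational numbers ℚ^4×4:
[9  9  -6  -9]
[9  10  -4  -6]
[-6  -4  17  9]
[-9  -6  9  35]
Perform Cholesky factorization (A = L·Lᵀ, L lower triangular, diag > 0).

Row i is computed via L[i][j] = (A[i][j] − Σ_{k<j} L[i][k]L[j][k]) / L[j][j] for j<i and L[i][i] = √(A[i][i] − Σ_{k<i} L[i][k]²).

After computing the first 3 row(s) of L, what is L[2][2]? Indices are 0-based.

L[2][2] = 3

Step 1: L[0][0] = √(9) = 3.
  L[1][0] = (9) / L[0][0] = 3.
Step 2: L[1][1] = √(1) = 1.
  L[2][0] = (-6) / L[0][0] = -2.
  L[2][1] = (2) / L[1][1] = 2.
Step 3: L[2][2] = √(9) = 3.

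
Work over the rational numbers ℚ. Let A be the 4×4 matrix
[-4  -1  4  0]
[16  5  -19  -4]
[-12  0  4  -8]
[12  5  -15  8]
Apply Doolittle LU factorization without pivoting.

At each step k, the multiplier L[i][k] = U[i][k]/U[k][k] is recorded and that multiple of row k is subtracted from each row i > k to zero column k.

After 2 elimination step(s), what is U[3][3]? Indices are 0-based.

[col 0] pivot -4
  R1 -= -4*R0 → (0, 1, -3, -4)  (L[1][0] := -4)
  R2 -= 3*R0 → (0, 3, -8, -8)  (L[2][0] := 3)
  R3 -= -3*R0 → (0, 2, -3, 8)  (L[3][0] := -3)
[col 1] pivot 1
  R2 -= 3*R1 → (0, 0, 1, 4)  (L[2][1] := 3)
  R3 -= 2*R1 → (0, 0, 3, 16)  (L[3][1] := 2)

U[3][3] = 16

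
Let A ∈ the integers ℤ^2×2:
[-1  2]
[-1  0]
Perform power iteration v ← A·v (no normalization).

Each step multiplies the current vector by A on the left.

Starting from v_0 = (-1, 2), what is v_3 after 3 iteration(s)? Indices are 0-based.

v_0 = (-1, 2).
v_1 = A·v_0 = (5, 1).
v_2 = A·v_1 = (-3, -5).
v_3 = A·v_2 = (-7, 3).

v_3 = (-7, 3)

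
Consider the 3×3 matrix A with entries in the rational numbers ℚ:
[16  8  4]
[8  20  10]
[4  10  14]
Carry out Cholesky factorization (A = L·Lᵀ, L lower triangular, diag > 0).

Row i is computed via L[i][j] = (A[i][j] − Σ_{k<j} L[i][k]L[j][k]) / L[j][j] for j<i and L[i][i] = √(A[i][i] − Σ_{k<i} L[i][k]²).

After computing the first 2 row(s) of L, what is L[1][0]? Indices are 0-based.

Step 1: L[0][0] = √(16) = 4.
  L[1][0] = (8) / L[0][0] = 2.
Step 2: L[1][1] = √(16) = 4.

L[1][0] = 2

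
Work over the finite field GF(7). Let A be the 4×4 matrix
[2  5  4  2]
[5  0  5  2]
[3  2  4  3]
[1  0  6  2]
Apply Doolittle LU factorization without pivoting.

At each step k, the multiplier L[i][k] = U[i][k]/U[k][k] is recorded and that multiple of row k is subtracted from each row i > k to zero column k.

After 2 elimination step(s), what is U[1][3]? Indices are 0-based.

Step 1: pivot at (0,0) is 2.
  row1 ← row1 − (6)·row0  ⇒  L[1][0]=6, U row1=(0, 5, 2, 4)
  row2 ← row2 − (5)·row0  ⇒  L[2][0]=5, U row2=(0, 5, 5, 0)
  row3 ← row3 − (4)·row0  ⇒  L[3][0]=4, U row3=(0, 1, 4, 1)
Step 2: pivot at (1,1) is 5.
  row2 ← row2 − (1)·row1  ⇒  L[2][1]=1, U row2=(0, 0, 3, 3)
  row3 ← row3 − (3)·row1  ⇒  L[3][1]=3, U row3=(0, 0, 5, 3)

U[1][3] = 4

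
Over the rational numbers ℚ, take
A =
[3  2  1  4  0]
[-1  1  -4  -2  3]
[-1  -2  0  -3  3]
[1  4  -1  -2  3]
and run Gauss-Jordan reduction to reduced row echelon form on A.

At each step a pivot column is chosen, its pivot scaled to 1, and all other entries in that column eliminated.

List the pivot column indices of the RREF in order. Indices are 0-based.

pivot columns: 0, 1, 2, 3

step 1: normalize row 0 (÷3) = (1, 2/3, 1/3, 4/3, 0)
  row 1: subtract -1×row0 = (0, 5/3, -11/3, -2/3, 3)
  row 2: subtract -1×row0 = (0, -4/3, 1/3, -5/3, 3)
  row 3: subtract 1×row0 = (0, 10/3, -4/3, -10/3, 3)
step 2: normalize row 1 (÷5/3) = (0, 1, -11/5, -2/5, 9/5)
  row 0: subtract 2/3×row1 = (1, 0, 9/5, 8/5, -6/5)
  row 2: subtract -4/3×row1 = (0, 0, -13/5, -11/5, 27/5)
  row 3: subtract 10/3×row1 = (0, 0, 6, -2, -3)
step 3: normalize row 2 (÷-13/5) = (0, 0, 1, 11/13, -27/13)
  row 0: subtract 9/5×row2 = (1, 0, 0, 1/13, 33/13)
  row 1: subtract -11/5×row2 = (0, 1, 0, 19/13, -36/13)
  row 3: subtract 6×row2 = (0, 0, 0, -92/13, 123/13)
step 4: normalize row 3 (÷-92/13) = (0, 0, 0, 1, -123/92)
  row 0: subtract 1/13×row3 = (1, 0, 0, 0, 243/92)
  row 1: subtract 19/13×row3 = (0, 1, 0, 0, -75/92)
  row 2: subtract 11/13×row3 = (0, 0, 1, 0, -87/92)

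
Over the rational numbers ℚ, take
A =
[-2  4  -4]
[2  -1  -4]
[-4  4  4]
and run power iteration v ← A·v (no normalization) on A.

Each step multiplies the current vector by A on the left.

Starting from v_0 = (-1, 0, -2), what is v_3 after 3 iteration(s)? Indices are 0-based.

v_0 = (-1, 0, -2).
v_1 = A·v_0 = (10, 6, -4).
v_2 = A·v_1 = (20, 30, -32).
v_3 = A·v_2 = (208, 138, -88).

v_3 = (208, 138, -88)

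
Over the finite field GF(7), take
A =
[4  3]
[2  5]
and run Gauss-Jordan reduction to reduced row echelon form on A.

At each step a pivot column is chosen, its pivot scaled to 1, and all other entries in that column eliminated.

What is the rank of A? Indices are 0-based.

rank = 1

[1] R0 /= 4  ⇒  (1, 6)
     R1 -= 2·R0  ⇒  (0, 0)
column 1 empty below row 1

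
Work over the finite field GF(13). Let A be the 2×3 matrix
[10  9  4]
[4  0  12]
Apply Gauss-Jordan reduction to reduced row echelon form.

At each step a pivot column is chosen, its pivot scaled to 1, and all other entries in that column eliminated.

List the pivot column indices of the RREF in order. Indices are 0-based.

pivot columns: 0, 1

step 1: normalize row 0 (÷10) = (1, 10, 3)
  row 1: subtract 4×row0 = (0, 12, 0)
step 2: normalize row 1 (÷12) = (0, 1, 0)
  row 0: subtract 10×row1 = (1, 0, 3)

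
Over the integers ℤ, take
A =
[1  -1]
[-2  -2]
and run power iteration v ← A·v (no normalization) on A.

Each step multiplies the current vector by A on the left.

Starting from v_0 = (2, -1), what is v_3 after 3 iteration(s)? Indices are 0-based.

v_0 = (2, -1).
v_1 = A·v_0 = (3, -2).
v_2 = A·v_1 = (5, -2).
v_3 = A·v_2 = (7, -6).

v_3 = (7, -6)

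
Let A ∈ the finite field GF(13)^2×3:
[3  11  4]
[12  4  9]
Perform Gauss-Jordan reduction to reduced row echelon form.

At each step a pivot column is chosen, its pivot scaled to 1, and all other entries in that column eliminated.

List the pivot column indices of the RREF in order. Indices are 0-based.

[1] R0 /= 3  ⇒  (1, 8, 10)
     R1 -= 12·R0  ⇒  (0, 12, 6)
[2] R1 /= 12  ⇒  (0, 1, 7)
     R0 -= 8·R1  ⇒  (1, 0, 6)

pivot columns: 0, 1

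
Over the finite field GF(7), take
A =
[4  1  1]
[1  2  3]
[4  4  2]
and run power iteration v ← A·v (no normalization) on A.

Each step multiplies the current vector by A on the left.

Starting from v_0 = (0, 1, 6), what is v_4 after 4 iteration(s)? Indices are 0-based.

v_0 = (0, 1, 6).
v_1 = A·v_0 = (0, 6, 2).
v_2 = A·v_1 = (1, 4, 0).
v_3 = A·v_2 = (1, 2, 6).
v_4 = A·v_3 = (5, 2, 3).

v_4 = (5, 2, 3)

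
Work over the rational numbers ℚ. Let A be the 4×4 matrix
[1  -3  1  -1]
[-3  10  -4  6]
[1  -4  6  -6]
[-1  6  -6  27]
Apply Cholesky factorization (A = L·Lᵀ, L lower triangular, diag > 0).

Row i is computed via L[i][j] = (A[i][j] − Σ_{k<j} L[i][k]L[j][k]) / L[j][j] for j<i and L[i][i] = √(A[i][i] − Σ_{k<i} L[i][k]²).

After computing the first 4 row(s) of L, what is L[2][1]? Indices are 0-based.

L[2][1] = -1

Step 1: L[0][0] = √(1) = 1.
  L[1][0] = (-3) / L[0][0] = -3.
Step 2: L[1][1] = √(1) = 1.
  L[2][0] = (1) / L[0][0] = 1.
  L[2][1] = (-1) / L[1][1] = -1.
Step 3: L[2][2] = √(4) = 2.
  L[3][0] = (-1) / L[0][0] = -1.
  L[3][1] = (3) / L[1][1] = 3.
  L[3][2] = (-2) / L[2][2] = -1.
Step 4: L[3][3] = √(16) = 4.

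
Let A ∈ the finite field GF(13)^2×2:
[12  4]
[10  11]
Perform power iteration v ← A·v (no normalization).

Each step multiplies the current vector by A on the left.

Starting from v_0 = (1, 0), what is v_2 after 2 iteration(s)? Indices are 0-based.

v_2 = (2, 9)

v_0 = (1, 0).
v_1 = A·v_0 = (12, 10).
v_2 = A·v_1 = (2, 9).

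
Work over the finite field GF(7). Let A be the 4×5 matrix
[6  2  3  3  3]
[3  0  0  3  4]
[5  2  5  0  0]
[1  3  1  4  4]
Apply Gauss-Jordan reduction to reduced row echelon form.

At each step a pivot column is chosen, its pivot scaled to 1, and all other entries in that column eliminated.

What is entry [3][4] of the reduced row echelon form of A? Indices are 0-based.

M[3][4] = 4

step 1: normalize row 0 (÷6) = (1, 5, 4, 4, 4)
  row 1: subtract 3×row0 = (0, 6, 2, 5, 6)
  row 2: subtract 5×row0 = (0, 5, 6, 1, 1)
  row 3: subtract 1×row0 = (0, 5, 4, 0, 0)
step 2: normalize row 1 (÷6) = (0, 1, 5, 2, 1)
  row 0: subtract 5×row1 = (1, 0, 0, 1, 6)
  row 2: subtract 5×row1 = (0, 0, 2, 5, 3)
  row 3: subtract 5×row1 = (0, 0, 0, 4, 2)
step 3: normalize row 2 (÷2) = (0, 0, 1, 6, 5)
  row 1: subtract 5×row2 = (0, 1, 0, 0, 4)
step 4: normalize row 3 (÷4) = (0, 0, 0, 1, 4)
  row 0: subtract 1×row3 = (1, 0, 0, 0, 2)
  row 2: subtract 6×row3 = (0, 0, 1, 0, 2)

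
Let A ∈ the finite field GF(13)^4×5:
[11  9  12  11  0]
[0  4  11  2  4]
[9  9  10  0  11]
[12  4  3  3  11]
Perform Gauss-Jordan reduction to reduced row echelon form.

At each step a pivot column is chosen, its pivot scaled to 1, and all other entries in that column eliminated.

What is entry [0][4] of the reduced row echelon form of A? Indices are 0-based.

pivot(0,0)=11: scale R0 → (1, 2, 7, 1, 0)
  clear (2,0): R2 −= (9)R0 → (0, 4, 12, 4, 11)
  clear (3,0): R3 −= (12)R0 → (0, 6, 10, 4, 11)
pivot(1,1)=4: scale R1 → (0, 1, 6, 7, 1)
  clear (0,1): R0 −= (2)R1 → (1, 0, 8, 0, 11)
  clear (2,1): R2 −= (4)R1 → (0, 0, 1, 2, 7)
  clear (3,1): R3 −= (6)R1 → (0, 0, 0, 1, 5)
pivot(2,2)=1: scale R2 → (0, 0, 1, 2, 7)
  clear (0,2): R0 −= (8)R2 → (1, 0, 0, 10, 7)
  clear (1,2): R1 −= (6)R2 → (0, 1, 0, 8, 11)
pivot(3,3)=1: scale R3 → (0, 0, 0, 1, 5)
  clear (0,3): R0 −= (10)R3 → (1, 0, 0, 0, 9)
  clear (1,3): R1 −= (8)R3 → (0, 1, 0, 0, 10)
  clear (2,3): R2 −= (2)R3 → (0, 0, 1, 0, 10)

M[0][4] = 9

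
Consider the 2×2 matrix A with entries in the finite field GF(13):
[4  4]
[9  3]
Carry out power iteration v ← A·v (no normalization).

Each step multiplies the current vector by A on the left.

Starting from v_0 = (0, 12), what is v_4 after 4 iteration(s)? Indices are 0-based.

v_0 = (0, 12).
v_1 = A·v_0 = (9, 10).
v_2 = A·v_1 = (11, 7).
v_3 = A·v_2 = (7, 3).
v_4 = A·v_3 = (1, 7).

v_4 = (1, 7)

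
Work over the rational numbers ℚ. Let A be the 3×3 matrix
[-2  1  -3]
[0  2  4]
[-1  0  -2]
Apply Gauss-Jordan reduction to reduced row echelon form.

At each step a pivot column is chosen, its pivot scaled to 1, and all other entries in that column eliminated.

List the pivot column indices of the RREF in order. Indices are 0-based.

[1] R0 /= -2  ⇒  (1, -1/2, 3/2)
     R2 -= -1·R0  ⇒  (0, -1/2, -1/2)
[2] R1 /= 2  ⇒  (0, 1, 2)
     R0 -= -1/2·R1  ⇒  (1, 0, 5/2)
     R2 -= -1/2·R1  ⇒  (0, 0, 1/2)
[3] R2 /= 1/2  ⇒  (0, 0, 1)
     R0 -= 5/2·R2  ⇒  (1, 0, 0)
     R1 -= 2·R2  ⇒  (0, 1, 0)

pivot columns: 0, 1, 2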